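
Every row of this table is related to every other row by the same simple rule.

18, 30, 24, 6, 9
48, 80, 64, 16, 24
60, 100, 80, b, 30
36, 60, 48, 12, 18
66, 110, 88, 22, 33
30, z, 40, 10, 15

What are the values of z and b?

z = 50, b = 20

Each row is a constant multiple of every other row — this is a multiplication table with the headers hidden.
Row 6 is 40/24 = 5/3 times row 1, so its entry in column 2 is 30 × 5/3 = 50.
Row 3 is 80/24 = 10/3 times row 1, so its entry in column 4 is 6 × 10/3 = 20.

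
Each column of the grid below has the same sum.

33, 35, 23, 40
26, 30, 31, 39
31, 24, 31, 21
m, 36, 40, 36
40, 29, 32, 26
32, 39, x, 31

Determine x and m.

x = 36, m = 31

Column 2 sums to 193 and so does column 4; that's the common total.
In column 3 the known cells total 157, leaving 193 − 157 = 36.
In column 1 the known cells total 162, leaving 193 − 162 = 31.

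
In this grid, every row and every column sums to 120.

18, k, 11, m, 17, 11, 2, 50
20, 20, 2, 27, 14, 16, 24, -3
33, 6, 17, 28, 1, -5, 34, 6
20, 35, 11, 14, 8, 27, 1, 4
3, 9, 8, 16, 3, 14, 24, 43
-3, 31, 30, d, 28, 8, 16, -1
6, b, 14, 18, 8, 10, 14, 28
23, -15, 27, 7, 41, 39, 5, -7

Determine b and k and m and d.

b = 22, k = 12, m = -1, d = 11

Row 7: 6 + 14 + 18 + 8 + 10 + 14 + 28 = 98, so its missing entry is 120 − 98 = 22.
Column 2: 20 + 6 + 35 + 9 + 31 + 22 − 15 = 108, so its missing entry is 120 − 108 = 12.
Row 6: -3 + 31 + 30 + 28 + 8 + 16 − 1 = 109, so its missing entry is 120 − 109 = 11.
Row 1: 18 + 12 + 11 + 17 + 11 + 2 + 50 = 121, so its missing entry is 120 − 121 = -1.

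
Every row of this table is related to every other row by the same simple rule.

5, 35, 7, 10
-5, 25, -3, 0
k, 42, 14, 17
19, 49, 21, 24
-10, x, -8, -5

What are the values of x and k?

x = 20, k = 12

The difference between any two rows is the same in every column — this is an addition table with the headers hidden.
Row 5 minus row 1 is -8 − 7 = -15, so its entry in column 2 is 35 + (-15) = 20.
Row 3 minus row 1 is 14 − 7 = 7, so its entry in column 1 is 5 + 7 = 12.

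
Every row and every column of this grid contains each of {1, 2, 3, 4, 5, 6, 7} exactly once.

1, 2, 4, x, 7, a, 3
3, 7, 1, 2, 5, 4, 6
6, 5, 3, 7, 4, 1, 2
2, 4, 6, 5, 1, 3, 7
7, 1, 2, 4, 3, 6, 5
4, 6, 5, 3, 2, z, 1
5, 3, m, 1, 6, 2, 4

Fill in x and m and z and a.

x = 6, m = 7, z = 7, a = 5

For row 7, column 3: row 7 already has {1, 2, 3, 4, 5, 6}; that leaves 7.
At (row 6, col 6): row 6 already has {1, 2, 3, 4, 5, 6}, so the value is 7.
For row 1, column 6: column 6 already has {1, 2, 3, 4, 6, 7}; that leaves 5.
For row 1, column 4: row 1 already has {1, 2, 3, 4, 5, 7}; that leaves 6.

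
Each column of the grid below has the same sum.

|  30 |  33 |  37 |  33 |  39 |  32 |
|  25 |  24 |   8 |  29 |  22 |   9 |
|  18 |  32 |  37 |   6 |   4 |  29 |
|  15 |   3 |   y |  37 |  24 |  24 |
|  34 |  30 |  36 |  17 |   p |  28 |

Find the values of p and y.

The complete columns each total 122.
Column 5 is missing 122 − 89 = 33 (since 39 + 22 + 4 + 24 = 89).
Column 3 is missing 122 − 118 = 4 (since 37 + 8 + 37 + 36 = 118).

p = 33, y = 4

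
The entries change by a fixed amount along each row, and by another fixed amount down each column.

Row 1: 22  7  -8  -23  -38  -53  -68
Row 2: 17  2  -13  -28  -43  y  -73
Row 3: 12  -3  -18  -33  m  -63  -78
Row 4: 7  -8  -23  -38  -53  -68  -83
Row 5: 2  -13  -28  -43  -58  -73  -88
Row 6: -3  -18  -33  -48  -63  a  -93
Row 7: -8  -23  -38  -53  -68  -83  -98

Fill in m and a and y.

Along each row the entries change by -15 per step; down each column they change by -5.
Row 3: from 12 at column 1, stepping by -15 to column 5 gives -48.
Row 6: from -3 at column 1, stepping by -15 to column 6 gives -78.
Row 2: from 17 at column 1, stepping by -15 to column 6 gives -58.

m = -48, a = -78, y = -58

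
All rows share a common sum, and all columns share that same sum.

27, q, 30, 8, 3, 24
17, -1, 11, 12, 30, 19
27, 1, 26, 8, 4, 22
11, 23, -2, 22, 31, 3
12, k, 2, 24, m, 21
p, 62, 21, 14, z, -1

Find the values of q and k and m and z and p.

Rows 2 and 3 both sum to 88, so that's the common total.
Row 1 has 27 + 30 + 8 + 3 + 24 = 92; the blank must be 88 − 92 = -4.
Column 1 has 27 + 17 + 27 + 11 + 12 = 94; the blank must be 88 − 94 = -6.
Row 6 has -6 + 62 + 21 + 14 − 1 = 90; the blank must be 88 − 90 = -2.
Column 5 has 3 + 30 + 4 + 31 − 2 = 66; the blank must be 88 − 66 = 22.
Row 5 has 12 + 2 + 24 + 22 + 21 = 81; the blank must be 88 − 81 = 7.

q = -4, k = 7, m = 22, z = -2, p = -6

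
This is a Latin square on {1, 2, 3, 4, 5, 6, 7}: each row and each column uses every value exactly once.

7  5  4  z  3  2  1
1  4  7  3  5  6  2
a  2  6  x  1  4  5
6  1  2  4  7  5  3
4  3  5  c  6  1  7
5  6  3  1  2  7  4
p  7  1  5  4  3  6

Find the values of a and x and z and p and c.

At (row 5, col 4): row 5 already has {1, 3, 4, 5, 6, 7}, so the value is 2.
At (row 1, col 4): row 1 already has {1, 2, 3, 4, 5, 7}, so the value is 6.
At (row 3, col 4): column 4 already has {1, 2, 3, 4, 5, 6}, so the value is 7.
For row 3, column 1: row 3 already has {1, 2, 4, 5, 6, 7}; that leaves 3.
Cell (7,1): row 7 already has {1, 3, 4, 5, 6, 7} → 2.

a = 3, x = 7, z = 6, p = 2, c = 2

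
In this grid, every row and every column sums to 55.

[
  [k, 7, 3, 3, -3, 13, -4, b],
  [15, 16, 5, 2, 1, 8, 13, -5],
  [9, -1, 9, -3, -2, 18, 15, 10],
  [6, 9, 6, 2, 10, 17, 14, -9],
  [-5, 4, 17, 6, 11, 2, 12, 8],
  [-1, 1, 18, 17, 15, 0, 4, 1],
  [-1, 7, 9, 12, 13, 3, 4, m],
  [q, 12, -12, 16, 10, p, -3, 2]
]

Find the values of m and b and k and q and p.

Row 7: -1 + 7 + 9 + 12 + 13 + 3 + 4 = 47, so its missing entry is 55 − 47 = 8.
Column 8: -5 + 10 − 9 + 8 + 1 + 8 + 2 = 15, so its missing entry is 55 − 15 = 40.
Row 1: 7 + 3 + 3 − 3 + 13 − 4 + 40 = 59, so its missing entry is 55 − 59 = -4.
Column 1: -4 + 15 + 9 + 6 − 5 − 1 − 1 = 19, so its missing entry is 55 − 19 = 36.
Row 8: 36 + 12 − 12 + 16 + 10 − 3 + 2 = 61, so its missing entry is 55 − 61 = -6.

m = 8, b = 40, k = -4, q = 36, p = -6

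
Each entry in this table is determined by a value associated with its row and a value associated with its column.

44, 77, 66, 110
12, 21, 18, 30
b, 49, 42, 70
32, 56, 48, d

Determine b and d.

Each row is a constant multiple of every other row — this is a multiplication table with the headers hidden.
Row 3 is 49/77 = 7/11 times row 1, so its entry in column 1 is 44 × 7/11 = 28.
Row 4 is 56/77 = 8/11 times row 1, so its entry in column 4 is 110 × 8/11 = 80.

b = 28, d = 80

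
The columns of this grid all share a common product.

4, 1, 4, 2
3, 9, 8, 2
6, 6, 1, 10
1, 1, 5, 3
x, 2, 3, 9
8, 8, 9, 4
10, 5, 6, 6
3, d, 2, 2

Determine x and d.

x = 3, d = 12

Columns 3 and 4 each multiply to 51840, so every column has product 51840.
Column 1: 4×3×6×1×8×10×3 = 17280, so the missing entry is 51840 ÷ 17280 = 3.
Column 2: 1×9×6×1×2×8×5 = 4320, so the missing entry is 51840 ÷ 4320 = 12.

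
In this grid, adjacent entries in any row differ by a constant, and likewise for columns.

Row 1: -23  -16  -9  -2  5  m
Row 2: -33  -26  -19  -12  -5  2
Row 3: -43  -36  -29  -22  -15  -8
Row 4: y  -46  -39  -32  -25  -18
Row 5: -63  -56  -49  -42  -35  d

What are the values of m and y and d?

Along each row the entries change by 7 per step; down each column they change by -10.
Row 1: from -23 at column 1, stepping by 7 to column 6 gives 12.
Row 4: from -46 at column 2, stepping by 7 to column 1 gives -53.
Row 5: from -63 at column 1, stepping by 7 to column 6 gives -28.

m = 12, y = -53, d = -28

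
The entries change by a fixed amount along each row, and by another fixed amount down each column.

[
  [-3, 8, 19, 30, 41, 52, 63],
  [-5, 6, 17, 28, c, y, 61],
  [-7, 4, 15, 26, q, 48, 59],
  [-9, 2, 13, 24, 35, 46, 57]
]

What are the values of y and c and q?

Along each row the entries change by 11 per step; down each column they change by -2.
Row 2: from -5 at column 1, stepping by 11 to column 6 gives 50.
Row 2: from -5 at column 1, stepping by 11 to column 5 gives 39.
Row 3: from -7 at column 1, stepping by 11 to column 5 gives 37.

y = 50, c = 39, q = 37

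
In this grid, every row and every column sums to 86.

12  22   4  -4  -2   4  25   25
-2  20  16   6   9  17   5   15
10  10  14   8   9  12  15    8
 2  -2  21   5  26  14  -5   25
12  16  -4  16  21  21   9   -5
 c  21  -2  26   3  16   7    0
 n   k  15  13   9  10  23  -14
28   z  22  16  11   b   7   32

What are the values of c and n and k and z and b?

Row 6: 21 − 2 + 26 + 3 + 16 + 7 + 0 = 71, so its missing entry is 86 − 71 = 15.
Column 1: 12 − 2 + 10 + 2 + 12 + 15 + 28 = 77, so its missing entry is 86 − 77 = 9.
Row 7: 9 + 15 + 13 + 9 + 10 + 23 − 14 = 65, so its missing entry is 86 − 65 = 21.
Column 2: 22 + 20 + 10 − 2 + 16 + 21 + 21 = 108, so its missing entry is 86 − 108 = -22.
Row 8: 28 − 22 + 22 + 16 + 11 + 7 + 32 = 94, so its missing entry is 86 − 94 = -8.

c = 15, n = 9, k = 21, z = -22, b = -8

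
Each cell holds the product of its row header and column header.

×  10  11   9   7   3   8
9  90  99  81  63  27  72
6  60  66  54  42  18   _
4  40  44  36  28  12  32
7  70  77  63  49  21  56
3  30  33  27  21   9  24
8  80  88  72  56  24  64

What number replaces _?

48

6 × 8 = 48.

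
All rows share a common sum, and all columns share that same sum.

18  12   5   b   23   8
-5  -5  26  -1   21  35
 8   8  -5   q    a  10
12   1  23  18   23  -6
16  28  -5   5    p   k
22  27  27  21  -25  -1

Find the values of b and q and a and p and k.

b = 5, q = 23, a = 27, p = 2, k = 25

Rows 2 and 4 both sum to 71, so that's the common total.
Row 1 has 18 + 12 + 5 + 23 + 8 = 66; the blank must be 71 − 66 = 5.
Column 4 has 5 − 1 + 18 + 5 + 21 = 48; the blank must be 71 − 48 = 23.
Row 3 has 8 + 8 − 5 + 23 + 10 = 44; the blank must be 71 − 44 = 27.
Column 5 has 23 + 21 + 27 + 23 − 25 = 69; the blank must be 71 − 69 = 2.
Row 5 has 16 + 28 − 5 + 5 + 2 = 46; the blank must be 71 − 46 = 25.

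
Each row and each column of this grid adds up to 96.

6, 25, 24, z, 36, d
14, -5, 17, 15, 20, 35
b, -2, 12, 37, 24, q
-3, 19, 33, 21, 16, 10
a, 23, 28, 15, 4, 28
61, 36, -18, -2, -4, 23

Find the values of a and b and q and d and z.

a = -2, b = 20, q = 5, d = -5, z = 10

The known cells in row 5 total 98, leaving 96 − 98 = -2 for the blank.
The known cells in column 4 total 86, leaving 96 − 86 = 10 for the blank.
The known cells in column 1 total 76, leaving 96 − 76 = 20 for the blank.
The known cells in row 1 total 101, leaving 96 − 101 = -5 for the blank.
The known cells in row 3 total 91, leaving 96 − 91 = 5 for the blank.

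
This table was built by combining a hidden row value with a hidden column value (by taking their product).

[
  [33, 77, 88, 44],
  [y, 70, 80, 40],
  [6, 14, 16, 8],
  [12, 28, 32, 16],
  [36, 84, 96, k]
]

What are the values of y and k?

Each row is a constant multiple of every other row — this is a multiplication table with the headers hidden.
Row 2 is 80/88 = 10/11 times row 1, so its entry in column 1 is 33 × 10/11 = 30.
Row 5 is 96/88 = 12/11 times row 1, so its entry in column 4 is 44 × 12/11 = 48.

y = 30, k = 48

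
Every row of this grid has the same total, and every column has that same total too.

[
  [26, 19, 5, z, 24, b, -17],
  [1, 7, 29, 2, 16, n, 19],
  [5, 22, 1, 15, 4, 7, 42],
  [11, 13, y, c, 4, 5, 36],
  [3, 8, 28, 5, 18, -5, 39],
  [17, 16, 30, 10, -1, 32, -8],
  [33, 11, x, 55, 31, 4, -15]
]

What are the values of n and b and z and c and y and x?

n = 22, b = 31, z = 8, c = 1, y = 26, x = -23

Rows 3 and 5 both sum to 96, so that's the common total.
The known cells in row 7 total 119, leaving 96 − 119 = -23 for the blank.
The known cells in row 2 total 74, leaving 96 − 74 = 22 for the blank.
The known cells in column 6 total 65, leaving 96 − 65 = 31 for the blank.
The known cells in row 1 total 88, leaving 96 − 88 = 8 for the blank.
The known cells in column 4 total 95, leaving 96 − 95 = 1 for the blank.
The known cells in row 4 total 70, leaving 96 − 70 = 26 for the blank.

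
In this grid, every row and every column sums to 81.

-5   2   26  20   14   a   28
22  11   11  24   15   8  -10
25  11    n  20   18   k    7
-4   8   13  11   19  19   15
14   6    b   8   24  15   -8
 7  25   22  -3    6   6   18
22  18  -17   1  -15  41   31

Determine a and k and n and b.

Row 5: 14 + 6 + 8 + 24 + 15 − 8 = 59, so its missing entry is 81 − 59 = 22.
Row 1: -5 + 2 + 26 + 20 + 14 + 28 = 85, so its missing entry is 81 − 85 = -4.
Column 6: -4 + 8 + 19 + 15 + 6 + 41 = 85, so its missing entry is 81 − 85 = -4.
Row 3: 25 + 11 + 20 + 18 − 4 + 7 = 77, so its missing entry is 81 − 77 = 4.

a = -4, k = -4, n = 4, b = 22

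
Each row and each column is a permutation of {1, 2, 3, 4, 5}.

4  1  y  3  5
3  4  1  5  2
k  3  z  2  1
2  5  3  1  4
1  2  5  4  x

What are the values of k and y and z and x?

k = 5, y = 2, z = 4, x = 3

At (row 5, col 5): row 5 already has {1, 2, 4, 5}, so the value is 3.
At (row 1, col 3): row 1 already has {1, 3, 4, 5}, so the value is 2.
Cell (3,1): column 1 already has {1, 2, 3, 4} → 5.
At (row 3, col 3): row 3 already has {1, 2, 3, 5}, so the value is 4.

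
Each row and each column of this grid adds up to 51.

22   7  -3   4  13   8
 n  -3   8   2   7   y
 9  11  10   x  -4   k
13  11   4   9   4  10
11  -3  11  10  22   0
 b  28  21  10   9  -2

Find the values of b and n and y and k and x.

The known cells in column 4 total 35, leaving 51 − 35 = 16 for the blank.
The known cells in row 6 total 66, leaving 51 − 66 = -15 for the blank.
The known cells in column 1 total 40, leaving 51 − 40 = 11 for the blank.
The known cells in row 2 total 25, leaving 51 − 25 = 26 for the blank.
The known cells in row 3 total 42, leaving 51 − 42 = 9 for the blank.

b = -15, n = 11, y = 26, k = 9, x = 16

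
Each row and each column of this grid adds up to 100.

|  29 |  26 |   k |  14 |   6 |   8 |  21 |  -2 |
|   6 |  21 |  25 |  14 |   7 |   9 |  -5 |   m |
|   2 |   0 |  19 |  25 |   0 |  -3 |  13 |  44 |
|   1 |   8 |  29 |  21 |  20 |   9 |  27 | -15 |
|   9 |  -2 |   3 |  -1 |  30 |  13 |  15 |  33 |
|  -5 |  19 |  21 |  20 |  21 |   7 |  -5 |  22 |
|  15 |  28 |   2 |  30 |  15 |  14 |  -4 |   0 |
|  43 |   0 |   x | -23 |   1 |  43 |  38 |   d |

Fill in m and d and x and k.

m = 23, d = -5, x = 3, k = -2

The known cells in row 2 total 77, leaving 100 − 77 = 23 for the blank.
The known cells in column 8 total 105, leaving 100 − 105 = -5 for the blank.
The known cells in row 8 total 97, leaving 100 − 97 = 3 for the blank.
The known cells in row 1 total 102, leaving 100 − 102 = -2 for the blank.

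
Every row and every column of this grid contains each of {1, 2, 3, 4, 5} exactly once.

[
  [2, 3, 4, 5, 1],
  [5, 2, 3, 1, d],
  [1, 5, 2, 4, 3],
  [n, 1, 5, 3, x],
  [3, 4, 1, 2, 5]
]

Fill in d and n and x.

d = 4, n = 4, x = 2

At (row 2, col 5): row 2 already has {1, 2, 3, 5}, so the value is 4.
At (row 4, col 5): column 5 already has {1, 3, 4, 5}, so the value is 2.
At (row 4, col 1): row 4 already has {1, 2, 3, 5}, so the value is 4.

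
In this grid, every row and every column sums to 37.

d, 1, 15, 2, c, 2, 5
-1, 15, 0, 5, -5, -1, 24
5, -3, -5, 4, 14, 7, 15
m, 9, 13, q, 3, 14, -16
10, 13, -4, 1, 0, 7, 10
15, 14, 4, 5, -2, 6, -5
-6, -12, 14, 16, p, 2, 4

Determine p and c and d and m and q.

p = 19, c = 8, d = 4, m = 10, q = 4

Row 7 has -6 − 12 + 14 + 16 + 2 + 4 = 18; the blank must be 37 − 18 = 19.
Column 5 has -5 + 14 + 3 + 0 − 2 + 19 = 29; the blank must be 37 − 29 = 8.
Row 1 has 1 + 15 + 2 + 8 + 2 + 5 = 33; the blank must be 37 − 33 = 4.
Column 1 has 4 − 1 + 5 + 10 + 15 − 6 = 27; the blank must be 37 − 27 = 10.
Row 4 has 10 + 9 + 13 + 3 + 14 − 16 = 33; the blank must be 37 − 33 = 4.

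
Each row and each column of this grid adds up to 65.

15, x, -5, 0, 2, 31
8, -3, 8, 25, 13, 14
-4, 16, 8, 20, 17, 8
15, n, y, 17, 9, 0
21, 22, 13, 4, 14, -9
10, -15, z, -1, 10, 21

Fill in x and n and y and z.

The known cells in row 1 total 43, leaving 65 − 43 = 22 for the blank.
The known cells in column 2 total 42, leaving 65 − 42 = 23 for the blank.
The known cells in row 4 total 64, leaving 65 − 64 = 1 for the blank.
The known cells in row 6 total 25, leaving 65 − 25 = 40 for the blank.

x = 22, n = 23, y = 1, z = 40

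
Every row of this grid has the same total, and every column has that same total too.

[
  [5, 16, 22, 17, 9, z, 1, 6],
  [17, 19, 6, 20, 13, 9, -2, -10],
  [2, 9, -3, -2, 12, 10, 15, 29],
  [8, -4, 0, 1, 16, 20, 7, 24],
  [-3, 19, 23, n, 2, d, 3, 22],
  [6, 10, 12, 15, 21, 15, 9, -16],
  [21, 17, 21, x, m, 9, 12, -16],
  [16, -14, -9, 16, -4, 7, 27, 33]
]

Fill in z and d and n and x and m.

Rows 2 and 3 both sum to 72, so that's the common total.
The known cells in column 5 total 69, leaving 72 − 69 = 3 for the blank.
The known cells in row 1 total 76, leaving 72 − 76 = -4 for the blank.
The known cells in column 6 total 66, leaving 72 − 66 = 6 for the blank.
The known cells in row 5 total 72, leaving 72 − 72 = 0 for the blank.
The known cells in row 7 total 67, leaving 72 − 67 = 5 for the blank.

z = -4, d = 6, n = 0, x = 5, m = 3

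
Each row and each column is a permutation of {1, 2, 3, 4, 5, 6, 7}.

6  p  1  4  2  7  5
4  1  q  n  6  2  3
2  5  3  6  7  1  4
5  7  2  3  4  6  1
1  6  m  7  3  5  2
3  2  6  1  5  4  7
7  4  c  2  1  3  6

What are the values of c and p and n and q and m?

c = 5, p = 3, n = 5, q = 7, m = 4

At (row 1, col 2): row 1 already has {1, 2, 4, 5, 6, 7}, so the value is 3.
Cell (7,3): row 7 already has {1, 2, 3, 4, 6, 7} → 5.
At (row 5, col 3): row 5 already has {1, 2, 3, 5, 6, 7}, so the value is 4.
At (row 2, col 3): column 3 already has {1, 2, 3, 4, 5, 6}, so the value is 7.
For row 2, column 4: row 2 already has {1, 2, 3, 4, 6, 7}; that leaves 5.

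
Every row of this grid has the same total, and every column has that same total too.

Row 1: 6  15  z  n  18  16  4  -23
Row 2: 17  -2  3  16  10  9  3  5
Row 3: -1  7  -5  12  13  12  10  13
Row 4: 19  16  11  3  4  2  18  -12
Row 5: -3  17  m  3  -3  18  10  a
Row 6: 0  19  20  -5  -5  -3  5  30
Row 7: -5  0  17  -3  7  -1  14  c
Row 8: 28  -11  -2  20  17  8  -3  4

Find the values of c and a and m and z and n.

Rows 2 and 3 both sum to 61, so that's the common total.
The known cells in column 4 total 46, leaving 61 − 46 = 15 for the blank.
The known cells in row 7 total 29, leaving 61 − 29 = 32 for the blank.
The known cells in row 1 total 51, leaving 61 − 51 = 10 for the blank.
The known cells in column 3 total 54, leaving 61 − 54 = 7 for the blank.
The known cells in row 5 total 49, leaving 61 − 49 = 12 for the blank.

c = 32, a = 12, m = 7, z = 10, n = 15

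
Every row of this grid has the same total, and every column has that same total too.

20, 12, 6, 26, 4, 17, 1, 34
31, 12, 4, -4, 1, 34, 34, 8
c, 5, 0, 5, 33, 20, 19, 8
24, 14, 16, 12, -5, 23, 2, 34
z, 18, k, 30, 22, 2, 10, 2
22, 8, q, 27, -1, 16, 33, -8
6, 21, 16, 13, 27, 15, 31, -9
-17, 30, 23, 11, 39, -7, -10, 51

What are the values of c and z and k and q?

Rows 1 and 2 both sum to 120, so that's the common total.
The known cells in row 3 total 90, leaving 120 − 90 = 30 for the blank.
The known cells in column 1 total 116, leaving 120 − 116 = 4 for the blank.
The known cells in row 5 total 88, leaving 120 − 88 = 32 for the blank.
The known cells in row 6 total 97, leaving 120 − 97 = 23 for the blank.

c = 30, z = 4, k = 32, q = 23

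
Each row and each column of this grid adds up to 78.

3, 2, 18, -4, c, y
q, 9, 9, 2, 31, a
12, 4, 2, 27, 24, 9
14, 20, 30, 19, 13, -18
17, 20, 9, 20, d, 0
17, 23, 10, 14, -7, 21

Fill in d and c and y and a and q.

Row 5 has 17 + 20 + 9 + 20 + 0 = 66; the blank must be 78 − 66 = 12.
Column 5 has 31 + 24 + 13 + 12 − 7 = 73; the blank must be 78 − 73 = 5.
Row 1 has 3 + 2 + 18 − 4 + 5 = 24; the blank must be 78 − 24 = 54.
Column 6 has 54 + 9 − 18 + 0 + 21 = 66; the blank must be 78 − 66 = 12.
Row 2 has 9 + 9 + 2 + 31 + 12 = 63; the blank must be 78 − 63 = 15.

d = 12, c = 5, y = 54, a = 12, q = 15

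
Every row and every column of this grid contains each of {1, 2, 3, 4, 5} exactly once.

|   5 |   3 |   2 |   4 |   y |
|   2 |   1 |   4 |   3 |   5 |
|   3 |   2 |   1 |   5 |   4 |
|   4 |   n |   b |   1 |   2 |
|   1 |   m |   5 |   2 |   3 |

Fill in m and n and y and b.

m = 4, n = 5, y = 1, b = 3

Cell (4,3): column 3 already has {1, 2, 4, 5} → 3.
For row 4, column 2: row 4 already has {1, 2, 3, 4}; that leaves 5.
For row 1, column 5: row 1 already has {2, 3, 4, 5}; that leaves 1.
At (row 5, col 2): row 5 already has {1, 2, 3, 5}, so the value is 4.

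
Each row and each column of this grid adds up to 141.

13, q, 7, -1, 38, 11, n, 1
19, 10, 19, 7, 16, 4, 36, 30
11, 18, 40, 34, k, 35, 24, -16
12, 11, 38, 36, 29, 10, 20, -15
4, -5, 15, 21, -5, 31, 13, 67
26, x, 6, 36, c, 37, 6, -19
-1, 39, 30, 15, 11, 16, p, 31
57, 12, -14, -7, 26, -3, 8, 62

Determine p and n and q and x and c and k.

p = 0, n = 34, q = 38, x = 18, c = 31, k = -5

Row 3 has 11 + 18 + 40 + 34 + 35 + 24 − 16 = 146; the blank must be 141 − 146 = -5.
Column 5 has 38 + 16 − 5 + 29 − 5 + 11 + 26 = 110; the blank must be 141 − 110 = 31.
Row 6 has 26 + 6 + 36 + 31 + 37 + 6 − 19 = 123; the blank must be 141 − 123 = 18.
Column 2 has 10 + 18 + 11 − 5 + 18 + 39 + 12 = 103; the blank must be 141 − 103 = 38.
Row 1 has 13 + 38 + 7 − 1 + 38 + 11 + 1 = 107; the blank must be 141 − 107 = 34.
Row 7 has -1 + 39 + 30 + 15 + 11 + 16 + 31 = 141; the blank must be 141 − 141 = 0.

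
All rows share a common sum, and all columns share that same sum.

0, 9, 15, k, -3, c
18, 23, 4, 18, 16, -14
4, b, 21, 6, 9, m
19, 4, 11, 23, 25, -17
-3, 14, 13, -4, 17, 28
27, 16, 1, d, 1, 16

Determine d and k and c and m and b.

d = 4, k = 18, c = 26, m = 26, b = -1

Rows 2 and 4 both sum to 65, so that's the common total.
Column 2: 9 + 23 + 4 + 14 + 16 = 66, so its missing entry is 65 − 66 = -1.
Row 6: 27 + 16 + 1 + 1 + 16 = 61, so its missing entry is 65 − 61 = 4.
Column 4: 18 + 6 + 23 − 4 + 4 = 47, so its missing entry is 65 − 47 = 18.
Row 1: 0 + 9 + 15 + 18 − 3 = 39, so its missing entry is 65 − 39 = 26.
Row 3: 4 − 1 + 21 + 6 + 9 = 39, so its missing entry is 65 − 39 = 26.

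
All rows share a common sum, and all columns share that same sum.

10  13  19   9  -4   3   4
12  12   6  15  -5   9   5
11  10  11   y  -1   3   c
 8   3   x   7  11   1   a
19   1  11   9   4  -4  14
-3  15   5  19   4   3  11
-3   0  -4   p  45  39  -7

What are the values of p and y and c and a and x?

Rows 1 and 2 both sum to 54, so that's the common total.
Column 3: 19 + 6 + 11 + 11 + 5 − 4 = 48, so its missing entry is 54 − 48 = 6.
Row 4: 8 + 3 + 6 + 7 + 11 + 1 = 36, so its missing entry is 54 − 36 = 18.
Column 7: 4 + 5 + 18 + 14 + 11 − 7 = 45, so its missing entry is 54 − 45 = 9.
Row 3: 11 + 10 + 11 − 1 + 3 + 9 = 43, so its missing entry is 54 − 43 = 11.
Row 7: -3 + 0 − 4 + 45 + 39 − 7 = 70, so its missing entry is 54 − 70 = -16.

p = -16, y = 11, c = 9, a = 18, x = 6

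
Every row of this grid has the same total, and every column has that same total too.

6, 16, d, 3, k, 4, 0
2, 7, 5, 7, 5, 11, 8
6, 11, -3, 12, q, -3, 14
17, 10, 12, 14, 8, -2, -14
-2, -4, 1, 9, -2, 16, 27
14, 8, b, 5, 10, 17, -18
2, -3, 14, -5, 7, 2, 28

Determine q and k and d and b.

Rows 2 and 4 both sum to 45, so that's the common total.
Row 6 has 14 + 8 + 5 + 10 + 17 − 18 = 36; the blank must be 45 − 36 = 9.
Row 3 has 6 + 11 − 3 + 12 − 3 + 14 = 37; the blank must be 45 − 37 = 8.
Column 5 has 5 + 8 + 8 − 2 + 10 + 7 = 36; the blank must be 45 − 36 = 9.
Row 1 has 6 + 16 + 3 + 9 + 4 + 0 = 38; the blank must be 45 − 38 = 7.

q = 8, k = 9, d = 7, b = 9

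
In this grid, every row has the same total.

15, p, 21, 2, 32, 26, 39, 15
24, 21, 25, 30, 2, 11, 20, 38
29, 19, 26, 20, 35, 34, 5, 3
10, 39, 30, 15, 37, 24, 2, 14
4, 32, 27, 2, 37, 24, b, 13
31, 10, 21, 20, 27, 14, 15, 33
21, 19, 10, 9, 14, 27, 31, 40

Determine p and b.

Row 2 sums to 171 and so does row 3; that's the common total.
In row 1 the known cells total 150, leaving 171 − 150 = 21.
In row 5 the known cells total 139, leaving 171 − 139 = 32.

p = 21, b = 32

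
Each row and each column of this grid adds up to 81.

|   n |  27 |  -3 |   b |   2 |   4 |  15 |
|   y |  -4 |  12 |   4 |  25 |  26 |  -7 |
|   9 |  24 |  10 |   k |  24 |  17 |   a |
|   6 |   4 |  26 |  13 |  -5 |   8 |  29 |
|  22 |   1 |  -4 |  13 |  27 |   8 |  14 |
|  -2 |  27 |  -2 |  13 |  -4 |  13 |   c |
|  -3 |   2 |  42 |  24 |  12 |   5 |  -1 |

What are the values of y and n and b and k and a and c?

y = 25, n = 24, b = 12, k = 2, a = -5, c = 36

Row 6 has -2 + 27 − 2 + 13 − 4 + 13 = 45; the blank must be 81 − 45 = 36.
Column 7 has 15 − 7 + 29 + 14 + 36 − 1 = 86; the blank must be 81 − 86 = -5.
Row 3 has 9 + 24 + 10 + 24 + 17 − 5 = 79; the blank must be 81 − 79 = 2.
Column 4 has 4 + 2 + 13 + 13 + 13 + 24 = 69; the blank must be 81 − 69 = 12.
Row 1 has 27 − 3 + 12 + 2 + 4 + 15 = 57; the blank must be 81 − 57 = 24.
Row 2 has -4 + 12 + 4 + 25 + 26 − 7 = 56; the blank must be 81 − 56 = 25.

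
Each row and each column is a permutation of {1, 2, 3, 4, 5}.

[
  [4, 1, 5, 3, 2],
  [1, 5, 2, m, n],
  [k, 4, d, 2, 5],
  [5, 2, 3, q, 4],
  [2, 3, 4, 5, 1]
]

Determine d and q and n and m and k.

d = 1, q = 1, n = 3, m = 4, k = 3

Cell (3,1): column 1 already has {1, 2, 4, 5} → 3.
For row 2, column 5: column 5 already has {1, 2, 4, 5}; that leaves 3.
Cell (4,4): row 4 already has {2, 3, 4, 5} → 1.
Cell (3,3): row 3 already has {2, 3, 4, 5} → 1.
For row 2, column 4: row 2 already has {1, 2, 3, 5}; that leaves 4.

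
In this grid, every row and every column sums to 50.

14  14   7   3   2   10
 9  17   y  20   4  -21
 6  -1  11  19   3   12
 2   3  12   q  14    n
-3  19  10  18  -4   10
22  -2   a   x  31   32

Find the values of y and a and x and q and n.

The known cells in row 2 total 29, leaving 50 − 29 = 21 for the blank.
The known cells in column 6 total 43, leaving 50 − 43 = 7 for the blank.
The known cells in row 4 total 38, leaving 50 − 38 = 12 for the blank.
The known cells in column 4 total 72, leaving 50 − 72 = -22 for the blank.
The known cells in row 6 total 61, leaving 50 − 61 = -11 for the blank.

y = 21, a = -11, x = -22, q = 12, n = 7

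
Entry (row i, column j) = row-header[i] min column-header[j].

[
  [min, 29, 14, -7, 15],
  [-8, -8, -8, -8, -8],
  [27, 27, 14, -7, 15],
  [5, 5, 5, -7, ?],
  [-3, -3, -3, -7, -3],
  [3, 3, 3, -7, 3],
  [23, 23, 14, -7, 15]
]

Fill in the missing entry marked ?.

min(5, 15) = 5.

5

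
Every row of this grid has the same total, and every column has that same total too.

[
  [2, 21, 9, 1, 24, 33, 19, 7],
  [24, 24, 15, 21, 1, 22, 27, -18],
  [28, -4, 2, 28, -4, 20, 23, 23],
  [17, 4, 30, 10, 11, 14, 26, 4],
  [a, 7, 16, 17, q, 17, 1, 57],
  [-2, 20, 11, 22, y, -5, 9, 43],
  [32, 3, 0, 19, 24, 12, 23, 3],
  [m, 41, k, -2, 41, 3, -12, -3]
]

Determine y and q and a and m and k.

y = 18, q = 1, a = 0, m = 15, k = 33

Rows 1 and 2 both sum to 116, so that's the common total.
Row 6 has -2 + 20 + 11 + 22 − 5 + 9 + 43 = 98; the blank must be 116 − 98 = 18.
Column 5 has 24 + 1 − 4 + 11 + 18 + 24 + 41 = 115; the blank must be 116 − 115 = 1.
Row 5 has 7 + 16 + 17 + 1 + 17 + 1 + 57 = 116; the blank must be 116 − 116 = 0.
Column 1 has 2 + 24 + 28 + 17 + 0 − 2 + 32 = 101; the blank must be 116 − 101 = 15.
Row 8 has 15 + 41 − 2 + 41 + 3 − 12 − 3 = 83; the blank must be 116 − 83 = 33.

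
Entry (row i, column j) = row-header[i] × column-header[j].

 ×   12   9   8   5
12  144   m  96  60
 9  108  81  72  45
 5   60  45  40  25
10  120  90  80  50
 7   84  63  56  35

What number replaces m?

12 × 9 = 108.

108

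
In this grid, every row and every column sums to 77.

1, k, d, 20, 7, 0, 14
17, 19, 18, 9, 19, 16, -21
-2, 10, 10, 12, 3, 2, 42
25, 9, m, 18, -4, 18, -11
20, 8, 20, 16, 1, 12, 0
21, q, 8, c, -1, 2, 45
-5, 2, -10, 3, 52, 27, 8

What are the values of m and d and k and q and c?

Column 4 has 20 + 9 + 12 + 18 + 16 + 3 = 78; the blank must be 77 − 78 = -1.
Row 6 has 21 + 8 − 1 − 1 + 2 + 45 = 74; the blank must be 77 − 74 = 3.
Column 2 has 19 + 10 + 9 + 8 + 3 + 2 = 51; the blank must be 77 − 51 = 26.
Row 1 has 1 + 26 + 20 + 7 + 0 + 14 = 68; the blank must be 77 − 68 = 9.
Row 4 has 25 + 9 + 18 − 4 + 18 − 11 = 55; the blank must be 77 − 55 = 22.

m = 22, d = 9, k = 26, q = 3, c = -1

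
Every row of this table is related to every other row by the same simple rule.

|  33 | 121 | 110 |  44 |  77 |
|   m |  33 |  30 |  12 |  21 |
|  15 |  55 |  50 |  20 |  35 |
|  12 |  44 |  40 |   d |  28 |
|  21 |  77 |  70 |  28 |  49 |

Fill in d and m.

Each row is a constant multiple of every other row — this is a multiplication table with the headers hidden.
Row 4 is 44/121 = 4/11 times row 1, so its entry in column 4 is 44 × 4/11 = 16.
Row 2 is 33/121 = 3/11 times row 1, so its entry in column 1 is 33 × 3/11 = 9.

d = 16, m = 9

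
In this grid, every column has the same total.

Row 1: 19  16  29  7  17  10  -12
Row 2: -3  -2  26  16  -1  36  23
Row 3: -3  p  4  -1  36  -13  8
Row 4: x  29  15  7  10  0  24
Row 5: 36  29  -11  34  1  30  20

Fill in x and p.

x = 14, p = -9

The complete columns each total 63.
Column 1 is missing 63 − 49 = 14 (since 19 − 3 − 3 + 36 = 49).
Column 2 is missing 63 − 72 = -9 (since 16 − 2 + 29 + 29 = 72).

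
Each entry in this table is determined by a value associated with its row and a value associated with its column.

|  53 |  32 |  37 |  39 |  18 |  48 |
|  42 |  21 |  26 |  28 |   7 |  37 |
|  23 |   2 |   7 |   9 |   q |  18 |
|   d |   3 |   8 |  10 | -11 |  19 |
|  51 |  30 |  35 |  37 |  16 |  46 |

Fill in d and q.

d = 24, q = -12

The difference between any two rows is the same in every column — this is an addition table with the headers hidden.
Row 4 minus row 1 is 3 − 32 = -29, so its entry in column 1 is 53 + (-29) = 24.
Row 3 minus row 1 is 2 − 32 = -30, so its entry in column 5 is 18 + (-30) = -12.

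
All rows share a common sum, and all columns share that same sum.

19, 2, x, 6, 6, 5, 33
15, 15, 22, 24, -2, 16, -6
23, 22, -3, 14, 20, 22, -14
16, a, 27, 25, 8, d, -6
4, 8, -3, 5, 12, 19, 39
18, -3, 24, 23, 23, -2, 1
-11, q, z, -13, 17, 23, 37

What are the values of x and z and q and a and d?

Rows 2 and 3 both sum to 84, so that's the common total.
Row 1 has 19 + 2 + 6 + 6 + 5 + 33 = 71; the blank must be 84 − 71 = 13.
Column 3 has 13 + 22 − 3 + 27 − 3 + 24 = 80; the blank must be 84 − 80 = 4.
Row 7 has -11 + 4 − 13 + 17 + 23 + 37 = 57; the blank must be 84 − 57 = 27.
Column 2 has 2 + 15 + 22 + 8 − 3 + 27 = 71; the blank must be 84 − 71 = 13.
Row 4 has 16 + 13 + 27 + 25 + 8 − 6 = 83; the blank must be 84 − 83 = 1.

x = 13, z = 4, q = 27, a = 13, d = 1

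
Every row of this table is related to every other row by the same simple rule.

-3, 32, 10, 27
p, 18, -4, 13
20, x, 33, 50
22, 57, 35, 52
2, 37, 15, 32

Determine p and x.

p = -17, x = 55

The difference between any two rows is the same in every column — this is an addition table with the headers hidden.
Row 2 minus row 1 is -4 − 10 = -14, so its entry in column 1 is -3 + (-14) = -17.
Row 3 minus row 1 is 33 − 10 = 23, so its entry in column 2 is 32 + 23 = 55.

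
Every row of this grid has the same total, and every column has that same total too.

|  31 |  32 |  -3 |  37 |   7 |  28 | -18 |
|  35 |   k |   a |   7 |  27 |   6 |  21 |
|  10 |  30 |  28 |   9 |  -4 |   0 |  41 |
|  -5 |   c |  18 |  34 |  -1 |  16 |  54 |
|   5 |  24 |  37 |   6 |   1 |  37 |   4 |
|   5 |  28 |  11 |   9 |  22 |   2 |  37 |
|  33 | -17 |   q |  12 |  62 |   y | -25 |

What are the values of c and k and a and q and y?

c = -2, k = 19, a = -1, q = 24, y = 25

Rows 1 and 3 both sum to 114, so that's the common total.
Column 6: 28 + 6 + 0 + 16 + 37 + 2 = 89, so its missing entry is 114 − 89 = 25.
Row 7: 33 − 17 + 12 + 62 + 25 − 25 = 90, so its missing entry is 114 − 90 = 24.
Column 3: -3 + 28 + 18 + 37 + 11 + 24 = 115, so its missing entry is 114 − 115 = -1.
Row 4: -5 + 18 + 34 − 1 + 16 + 54 = 116, so its missing entry is 114 − 116 = -2.
Row 2: 35 − 1 + 7 + 27 + 6 + 21 = 95, so its missing entry is 114 − 95 = 19.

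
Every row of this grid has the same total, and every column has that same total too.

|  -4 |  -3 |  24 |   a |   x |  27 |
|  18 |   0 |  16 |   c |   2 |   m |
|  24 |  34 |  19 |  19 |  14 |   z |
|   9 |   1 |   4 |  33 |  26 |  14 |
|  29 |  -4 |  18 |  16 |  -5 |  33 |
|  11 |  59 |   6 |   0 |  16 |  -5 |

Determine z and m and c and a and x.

z = -23, m = 41, c = 10, a = 9, x = 34

Rows 4 and 5 both sum to 87, so that's the common total.
The known cells in column 5 total 53, leaving 87 − 53 = 34 for the blank.
The known cells in row 1 total 78, leaving 87 − 78 = 9 for the blank.
The known cells in row 3 total 110, leaving 87 − 110 = -23 for the blank.
The known cells in column 6 total 46, leaving 87 − 46 = 41 for the blank.
The known cells in row 2 total 77, leaving 87 − 77 = 10 for the blank.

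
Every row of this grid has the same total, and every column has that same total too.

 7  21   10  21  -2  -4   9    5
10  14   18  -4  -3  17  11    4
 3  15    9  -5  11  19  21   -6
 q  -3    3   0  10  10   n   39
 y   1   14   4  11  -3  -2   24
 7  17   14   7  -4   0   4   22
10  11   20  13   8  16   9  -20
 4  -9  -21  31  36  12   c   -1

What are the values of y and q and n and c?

Rows 1 and 2 both sum to 67, so that's the common total.
The known cells in row 5 total 49, leaving 67 − 49 = 18 for the blank.
The known cells in row 8 total 52, leaving 67 − 52 = 15 for the blank.
The known cells in column 7 total 67, leaving 67 − 67 = 0 for the blank.
The known cells in row 4 total 59, leaving 67 − 59 = 8 for the blank.

y = 18, q = 8, n = 0, c = 15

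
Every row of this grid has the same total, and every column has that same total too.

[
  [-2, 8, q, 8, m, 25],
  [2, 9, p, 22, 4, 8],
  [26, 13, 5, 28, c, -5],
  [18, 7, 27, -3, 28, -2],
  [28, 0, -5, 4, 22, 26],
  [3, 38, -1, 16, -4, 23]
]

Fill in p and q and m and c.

Rows 4 and 5 both sum to 75, so that's the common total.
The known cells in row 2 total 45, leaving 75 − 45 = 30 for the blank.
The known cells in column 3 total 56, leaving 75 − 56 = 19 for the blank.
The known cells in row 1 total 58, leaving 75 − 58 = 17 for the blank.
The known cells in row 3 total 67, leaving 75 − 67 = 8 for the blank.

p = 30, q = 19, m = 17, c = 8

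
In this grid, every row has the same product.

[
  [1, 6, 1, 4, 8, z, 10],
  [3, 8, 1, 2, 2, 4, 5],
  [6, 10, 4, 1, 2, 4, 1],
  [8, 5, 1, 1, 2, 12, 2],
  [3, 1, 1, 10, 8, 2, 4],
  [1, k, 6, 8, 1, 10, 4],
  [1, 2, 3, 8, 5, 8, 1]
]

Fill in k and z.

Rows 2 and 4 each multiply to 1920, so every row has product 1920.
Row 6: 1×6×8×1×10×4 = 1920, so the missing entry is 1920 ÷ 1920 = 1.
Row 1: 1×6×1×4×8×10 = 1920, so the missing entry is 1920 ÷ 1920 = 1.

k = 1, z = 1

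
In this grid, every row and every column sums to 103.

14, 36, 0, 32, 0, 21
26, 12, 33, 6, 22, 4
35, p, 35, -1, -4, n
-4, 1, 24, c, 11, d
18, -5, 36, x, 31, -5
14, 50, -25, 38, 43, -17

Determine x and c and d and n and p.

x = 28, c = 0, d = 71, n = 29, p = 9

Column 2 has 36 + 12 + 1 − 5 + 50 = 94; the blank must be 103 − 94 = 9.
Row 5 has 18 − 5 + 36 + 31 − 5 = 75; the blank must be 103 − 75 = 28.
Column 4 has 32 + 6 − 1 + 28 + 38 = 103; the blank must be 103 − 103 = 0.
Row 3 has 35 + 9 + 35 − 1 − 4 = 74; the blank must be 103 − 74 = 29.
Row 4 has -4 + 1 + 24 + 0 + 11 = 32; the blank must be 103 − 32 = 71.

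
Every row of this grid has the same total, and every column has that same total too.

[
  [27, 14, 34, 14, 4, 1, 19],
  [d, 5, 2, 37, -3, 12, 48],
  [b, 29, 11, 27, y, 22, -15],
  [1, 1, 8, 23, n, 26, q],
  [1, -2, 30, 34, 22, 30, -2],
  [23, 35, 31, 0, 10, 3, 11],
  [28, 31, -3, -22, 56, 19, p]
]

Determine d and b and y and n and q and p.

Rows 1 and 5 both sum to 113, so that's the common total.
Row 7 has 28 + 31 − 3 − 22 + 56 + 19 = 109; the blank must be 113 − 109 = 4.
Column 7 has 19 + 48 − 15 − 2 + 11 + 4 = 65; the blank must be 113 − 65 = 48.
Row 4 has 1 + 1 + 8 + 23 + 26 + 48 = 107; the blank must be 113 − 107 = 6.
Column 5 has 4 − 3 + 6 + 22 + 10 + 56 = 95; the blank must be 113 − 95 = 18.
Row 3 has 29 + 11 + 27 + 18 + 22 − 15 = 92; the blank must be 113 − 92 = 21.
Row 2 has 5 + 2 + 37 − 3 + 12 + 48 = 101; the blank must be 113 − 101 = 12.

d = 12, b = 21, y = 18, n = 6, q = 48, p = 4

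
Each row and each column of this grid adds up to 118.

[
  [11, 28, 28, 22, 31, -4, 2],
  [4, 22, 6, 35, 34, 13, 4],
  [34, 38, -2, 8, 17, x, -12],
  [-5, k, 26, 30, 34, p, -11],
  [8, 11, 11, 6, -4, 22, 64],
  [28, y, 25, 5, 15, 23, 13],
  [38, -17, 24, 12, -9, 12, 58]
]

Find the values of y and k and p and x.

y = 9, k = 27, p = 17, x = 35

Row 3 has 34 + 38 − 2 + 8 + 17 − 12 = 83; the blank must be 118 − 83 = 35.
Row 6 has 28 + 25 + 5 + 15 + 23 + 13 = 109; the blank must be 118 − 109 = 9.
Column 2 has 28 + 22 + 38 + 11 + 9 − 17 = 91; the blank must be 118 − 91 = 27.
Row 4 has -5 + 27 + 26 + 30 + 34 − 11 = 101; the blank must be 118 − 101 = 17.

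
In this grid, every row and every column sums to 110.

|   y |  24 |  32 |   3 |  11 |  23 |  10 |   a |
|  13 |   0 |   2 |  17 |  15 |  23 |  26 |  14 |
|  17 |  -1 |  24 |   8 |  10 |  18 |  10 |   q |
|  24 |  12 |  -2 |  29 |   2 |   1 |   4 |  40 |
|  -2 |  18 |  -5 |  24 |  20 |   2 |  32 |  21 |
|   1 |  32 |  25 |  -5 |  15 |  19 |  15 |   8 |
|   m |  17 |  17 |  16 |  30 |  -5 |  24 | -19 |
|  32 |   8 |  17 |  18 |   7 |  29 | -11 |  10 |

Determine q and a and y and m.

q = 24, a = 12, y = -5, m = 30

Row 7 has 17 + 17 + 16 + 30 − 5 + 24 − 19 = 80; the blank must be 110 − 80 = 30.
Row 3 has 17 − 1 + 24 + 8 + 10 + 18 + 10 = 86; the blank must be 110 − 86 = 24.
Column 8 has 14 + 24 + 40 + 21 + 8 − 19 + 10 = 98; the blank must be 110 − 98 = 12.
Row 1 has 24 + 32 + 3 + 11 + 23 + 10 + 12 = 115; the blank must be 110 − 115 = -5.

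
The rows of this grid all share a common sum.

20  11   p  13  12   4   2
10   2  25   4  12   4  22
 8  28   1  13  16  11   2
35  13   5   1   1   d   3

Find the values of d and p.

Rows 2 and 3 both add up to 79, so every row sums to 79.
Row 4: 35 + 13 + 5 + 1 + 1 + 3 = 58, so the missing entry is 79 − 58 = 21.
Row 1: 20 + 11 + 13 + 12 + 4 + 2 = 62, so the missing entry is 79 − 62 = 17.

d = 21, p = 17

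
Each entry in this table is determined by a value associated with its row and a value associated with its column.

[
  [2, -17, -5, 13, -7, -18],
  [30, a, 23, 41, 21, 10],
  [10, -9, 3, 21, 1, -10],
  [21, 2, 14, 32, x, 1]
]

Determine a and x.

a = 11, x = 12

The difference between any two rows is the same in every column — this is an addition table with the headers hidden.
Row 2 minus row 1 is 10 − (-18) = 28, so its entry in column 2 is -17 + 28 = 11.
Row 4 minus row 1 is 1 − (-18) = 19, so its entry in column 5 is -7 + 19 = 12.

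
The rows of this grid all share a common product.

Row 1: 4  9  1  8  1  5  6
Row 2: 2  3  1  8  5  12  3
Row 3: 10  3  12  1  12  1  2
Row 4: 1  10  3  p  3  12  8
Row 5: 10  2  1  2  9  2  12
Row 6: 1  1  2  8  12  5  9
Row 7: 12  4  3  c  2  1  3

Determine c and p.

c = 10, p = 1

Rows 1 and 2 each multiply to 8640, so every row has product 8640.
Row 7: 12×4×3×2×1×3 = 864, so the missing entry is 8640 ÷ 864 = 10.
Row 4: 1×10×3×3×12×8 = 8640, so the missing entry is 8640 ÷ 8640 = 1.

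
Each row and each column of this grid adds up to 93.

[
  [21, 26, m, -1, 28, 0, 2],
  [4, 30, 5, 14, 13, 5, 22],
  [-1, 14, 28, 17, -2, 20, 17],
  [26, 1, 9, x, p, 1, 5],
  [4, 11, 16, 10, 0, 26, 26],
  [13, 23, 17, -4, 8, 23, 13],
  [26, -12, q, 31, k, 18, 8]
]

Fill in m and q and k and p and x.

The known cells in row 1 total 76, leaving 93 − 76 = 17 for the blank.
The known cells in column 3 total 92, leaving 93 − 92 = 1 for the blank.
The known cells in row 7 total 72, leaving 93 − 72 = 21 for the blank.
The known cells in column 5 total 68, leaving 93 − 68 = 25 for the blank.
The known cells in row 4 total 67, leaving 93 − 67 = 26 for the blank.

m = 17, q = 1, k = 21, p = 25, x = 26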